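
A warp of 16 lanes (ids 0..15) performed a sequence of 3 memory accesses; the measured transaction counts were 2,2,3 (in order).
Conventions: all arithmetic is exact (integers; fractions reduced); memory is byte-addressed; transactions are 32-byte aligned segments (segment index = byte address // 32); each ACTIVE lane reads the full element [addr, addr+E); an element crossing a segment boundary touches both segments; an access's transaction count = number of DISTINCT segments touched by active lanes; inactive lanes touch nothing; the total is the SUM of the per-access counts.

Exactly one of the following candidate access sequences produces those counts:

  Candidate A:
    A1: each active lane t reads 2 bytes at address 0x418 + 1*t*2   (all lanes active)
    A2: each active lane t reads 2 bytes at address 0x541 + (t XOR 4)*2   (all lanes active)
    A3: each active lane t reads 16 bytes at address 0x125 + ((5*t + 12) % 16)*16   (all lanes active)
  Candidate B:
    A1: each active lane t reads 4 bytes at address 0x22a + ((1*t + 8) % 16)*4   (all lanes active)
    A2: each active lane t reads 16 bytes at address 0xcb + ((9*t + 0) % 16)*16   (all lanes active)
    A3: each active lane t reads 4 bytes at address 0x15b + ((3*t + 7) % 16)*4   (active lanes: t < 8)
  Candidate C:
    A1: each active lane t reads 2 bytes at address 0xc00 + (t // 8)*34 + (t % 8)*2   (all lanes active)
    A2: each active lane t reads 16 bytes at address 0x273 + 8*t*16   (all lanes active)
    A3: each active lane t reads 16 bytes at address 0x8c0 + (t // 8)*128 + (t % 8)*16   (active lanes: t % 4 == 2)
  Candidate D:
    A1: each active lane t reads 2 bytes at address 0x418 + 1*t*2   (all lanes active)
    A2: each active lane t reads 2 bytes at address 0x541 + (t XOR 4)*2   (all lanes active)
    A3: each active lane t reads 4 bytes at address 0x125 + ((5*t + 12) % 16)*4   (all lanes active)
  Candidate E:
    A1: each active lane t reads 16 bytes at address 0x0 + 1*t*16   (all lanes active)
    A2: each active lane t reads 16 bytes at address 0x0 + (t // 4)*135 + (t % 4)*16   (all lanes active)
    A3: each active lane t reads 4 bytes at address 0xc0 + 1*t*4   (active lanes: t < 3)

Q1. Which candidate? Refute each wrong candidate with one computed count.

A: A3 gives 9 transactions, not 3
B: A1 gives 3 transactions, not 2
C: A2 gives 32 transactions, not 2
E: A1 gives 8 transactions, not 2
D: all counts match (2,2,3)

Answer: D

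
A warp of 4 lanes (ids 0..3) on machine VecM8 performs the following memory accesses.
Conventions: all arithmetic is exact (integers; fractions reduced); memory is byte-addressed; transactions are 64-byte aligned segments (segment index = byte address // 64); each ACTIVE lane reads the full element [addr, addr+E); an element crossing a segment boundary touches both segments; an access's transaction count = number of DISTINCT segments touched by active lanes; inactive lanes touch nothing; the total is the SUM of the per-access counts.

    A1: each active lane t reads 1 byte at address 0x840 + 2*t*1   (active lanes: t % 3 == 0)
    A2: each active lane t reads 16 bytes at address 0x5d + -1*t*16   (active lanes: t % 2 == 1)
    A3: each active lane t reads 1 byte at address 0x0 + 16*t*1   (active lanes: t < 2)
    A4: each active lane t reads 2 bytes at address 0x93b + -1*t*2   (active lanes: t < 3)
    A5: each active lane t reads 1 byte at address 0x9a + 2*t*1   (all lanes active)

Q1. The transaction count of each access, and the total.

A1: 1 transaction
A2: 2 transactions
A3: 1 transaction
A4: 1 transaction
A5: 1 transaction

Answer: 1,2,1,1,1; total 6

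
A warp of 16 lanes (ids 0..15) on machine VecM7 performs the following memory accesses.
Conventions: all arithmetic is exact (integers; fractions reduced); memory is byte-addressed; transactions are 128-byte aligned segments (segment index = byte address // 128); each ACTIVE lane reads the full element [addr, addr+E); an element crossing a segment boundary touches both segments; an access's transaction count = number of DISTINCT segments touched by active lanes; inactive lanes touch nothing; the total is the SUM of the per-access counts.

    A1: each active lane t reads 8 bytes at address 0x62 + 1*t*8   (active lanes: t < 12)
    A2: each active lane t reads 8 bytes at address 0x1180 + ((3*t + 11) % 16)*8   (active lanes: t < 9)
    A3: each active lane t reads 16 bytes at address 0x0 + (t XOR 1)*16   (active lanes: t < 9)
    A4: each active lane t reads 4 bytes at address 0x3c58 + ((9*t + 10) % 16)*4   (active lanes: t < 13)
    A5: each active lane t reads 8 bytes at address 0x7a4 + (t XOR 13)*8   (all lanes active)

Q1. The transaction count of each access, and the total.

A1: 2 transactions
A2: 1 transaction
A3: 2 transactions
A4: 2 transactions
A5: 2 transactions

Answer: 2,1,2,2,2; total 9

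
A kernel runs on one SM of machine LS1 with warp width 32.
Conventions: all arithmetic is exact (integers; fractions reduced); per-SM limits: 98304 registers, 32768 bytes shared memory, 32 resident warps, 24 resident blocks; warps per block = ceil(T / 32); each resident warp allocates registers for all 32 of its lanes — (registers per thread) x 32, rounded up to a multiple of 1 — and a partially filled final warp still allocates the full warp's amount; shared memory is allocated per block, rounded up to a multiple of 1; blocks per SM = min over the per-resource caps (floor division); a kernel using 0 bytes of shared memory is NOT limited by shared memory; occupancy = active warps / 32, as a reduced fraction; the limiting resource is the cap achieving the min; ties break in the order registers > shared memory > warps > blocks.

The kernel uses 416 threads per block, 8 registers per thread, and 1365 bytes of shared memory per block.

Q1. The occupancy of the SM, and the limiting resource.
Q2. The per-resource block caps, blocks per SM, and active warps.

Answer: occupancy 13/16, limited by warps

registers: 29 blocks
shared memory: 24 blocks
warps: 2 blocks
blocks: 24 blocks

Answer: 2 blocks, 26 active warps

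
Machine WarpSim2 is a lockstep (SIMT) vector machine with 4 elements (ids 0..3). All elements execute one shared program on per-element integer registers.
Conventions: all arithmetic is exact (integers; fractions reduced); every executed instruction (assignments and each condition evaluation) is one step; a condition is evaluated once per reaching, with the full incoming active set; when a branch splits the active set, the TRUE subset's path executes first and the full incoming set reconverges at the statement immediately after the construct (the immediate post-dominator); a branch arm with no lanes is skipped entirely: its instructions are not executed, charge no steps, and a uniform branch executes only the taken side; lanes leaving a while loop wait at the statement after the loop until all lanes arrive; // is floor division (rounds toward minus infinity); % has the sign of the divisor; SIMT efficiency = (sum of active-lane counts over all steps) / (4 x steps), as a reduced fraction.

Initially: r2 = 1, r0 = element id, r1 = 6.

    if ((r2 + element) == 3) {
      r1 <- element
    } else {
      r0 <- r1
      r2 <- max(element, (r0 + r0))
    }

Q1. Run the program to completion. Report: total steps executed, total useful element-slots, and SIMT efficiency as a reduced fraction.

Answer: 4 steps, 11 useful, 11/16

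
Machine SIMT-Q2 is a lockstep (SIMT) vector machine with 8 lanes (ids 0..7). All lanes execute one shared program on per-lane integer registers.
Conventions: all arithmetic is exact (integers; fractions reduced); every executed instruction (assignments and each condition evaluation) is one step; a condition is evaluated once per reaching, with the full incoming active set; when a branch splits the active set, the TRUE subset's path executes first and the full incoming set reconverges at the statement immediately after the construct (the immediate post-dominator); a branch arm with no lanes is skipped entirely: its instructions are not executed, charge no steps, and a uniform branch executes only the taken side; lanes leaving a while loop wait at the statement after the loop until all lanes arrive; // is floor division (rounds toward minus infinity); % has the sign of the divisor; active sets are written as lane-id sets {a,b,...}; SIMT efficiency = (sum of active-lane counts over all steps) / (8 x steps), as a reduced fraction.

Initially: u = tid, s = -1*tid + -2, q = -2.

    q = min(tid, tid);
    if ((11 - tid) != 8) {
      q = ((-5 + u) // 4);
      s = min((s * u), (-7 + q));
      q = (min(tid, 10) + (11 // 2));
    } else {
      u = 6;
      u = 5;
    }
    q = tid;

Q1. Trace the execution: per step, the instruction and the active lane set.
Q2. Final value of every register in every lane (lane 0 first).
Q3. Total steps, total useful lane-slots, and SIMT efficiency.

step 0: q <- min(tid, tid)           {0,1,2,3,4,5,6,7}
step 1: eval ((11 - tid) != 8)       {0,1,2,3,4,5,6,7}
step 2: q <- ((-5 + u) // 4)         {0,1,2,4,5,6,7}
step 3: s <- min((s * u), (-7 + q))  {0,1,2,4,5,6,7}
step 4: q <- (min(tid, 10) + (11 // 2)) {0,1,2,4,5,6,7}
step 5: u <- 6                       {3}
step 6: u <- 5                       {3}
step 7: q <- tid                     {0,1,2,3,4,5,6,7}

Answer: 8 steps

u: 0,1,2,5,4,5,6,7
s: -9,-8,-8,-5,-24,-35,-48,-63
q: 0,1,2,3,4,5,6,7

steps = 8; useful = 47; efficiency = 47/64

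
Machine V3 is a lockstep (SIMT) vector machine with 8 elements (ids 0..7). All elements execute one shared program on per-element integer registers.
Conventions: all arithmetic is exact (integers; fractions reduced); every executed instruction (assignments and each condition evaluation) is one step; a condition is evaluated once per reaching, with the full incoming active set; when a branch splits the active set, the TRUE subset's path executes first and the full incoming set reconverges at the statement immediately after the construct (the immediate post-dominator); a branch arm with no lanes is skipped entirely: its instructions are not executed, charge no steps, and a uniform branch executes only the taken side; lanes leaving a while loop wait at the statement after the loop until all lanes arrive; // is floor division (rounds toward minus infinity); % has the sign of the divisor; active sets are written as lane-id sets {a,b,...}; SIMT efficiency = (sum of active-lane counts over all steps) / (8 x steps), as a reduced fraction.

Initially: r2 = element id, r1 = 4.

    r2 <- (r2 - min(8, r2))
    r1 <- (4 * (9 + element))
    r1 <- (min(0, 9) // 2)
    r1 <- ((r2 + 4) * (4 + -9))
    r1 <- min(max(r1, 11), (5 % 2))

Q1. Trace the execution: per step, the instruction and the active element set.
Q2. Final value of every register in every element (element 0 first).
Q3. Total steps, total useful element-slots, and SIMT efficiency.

step 0: r2 <- (r2 - min(8, r2))      {0,1,2,3,4,5,6,7}
step 1: r1 <- (4 * (9 + element))    {0,1,2,3,4,5,6,7}
step 2: r1 <- (min(0, 9) // 2)       {0,1,2,3,4,5,6,7}
step 3: r1 <- ((r2 + 4) * (4 + -9))  {0,1,2,3,4,5,6,7}
step 4: r1 <- min(max(r1, 11), (5 % 2)) {0,1,2,3,4,5,6,7}

Answer: 5 steps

r2: 0,0,0,0,0,0,0,0
r1: 1,1,1,1,1,1,1,1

steps = 5; useful = 40; efficiency = 40/40 = 1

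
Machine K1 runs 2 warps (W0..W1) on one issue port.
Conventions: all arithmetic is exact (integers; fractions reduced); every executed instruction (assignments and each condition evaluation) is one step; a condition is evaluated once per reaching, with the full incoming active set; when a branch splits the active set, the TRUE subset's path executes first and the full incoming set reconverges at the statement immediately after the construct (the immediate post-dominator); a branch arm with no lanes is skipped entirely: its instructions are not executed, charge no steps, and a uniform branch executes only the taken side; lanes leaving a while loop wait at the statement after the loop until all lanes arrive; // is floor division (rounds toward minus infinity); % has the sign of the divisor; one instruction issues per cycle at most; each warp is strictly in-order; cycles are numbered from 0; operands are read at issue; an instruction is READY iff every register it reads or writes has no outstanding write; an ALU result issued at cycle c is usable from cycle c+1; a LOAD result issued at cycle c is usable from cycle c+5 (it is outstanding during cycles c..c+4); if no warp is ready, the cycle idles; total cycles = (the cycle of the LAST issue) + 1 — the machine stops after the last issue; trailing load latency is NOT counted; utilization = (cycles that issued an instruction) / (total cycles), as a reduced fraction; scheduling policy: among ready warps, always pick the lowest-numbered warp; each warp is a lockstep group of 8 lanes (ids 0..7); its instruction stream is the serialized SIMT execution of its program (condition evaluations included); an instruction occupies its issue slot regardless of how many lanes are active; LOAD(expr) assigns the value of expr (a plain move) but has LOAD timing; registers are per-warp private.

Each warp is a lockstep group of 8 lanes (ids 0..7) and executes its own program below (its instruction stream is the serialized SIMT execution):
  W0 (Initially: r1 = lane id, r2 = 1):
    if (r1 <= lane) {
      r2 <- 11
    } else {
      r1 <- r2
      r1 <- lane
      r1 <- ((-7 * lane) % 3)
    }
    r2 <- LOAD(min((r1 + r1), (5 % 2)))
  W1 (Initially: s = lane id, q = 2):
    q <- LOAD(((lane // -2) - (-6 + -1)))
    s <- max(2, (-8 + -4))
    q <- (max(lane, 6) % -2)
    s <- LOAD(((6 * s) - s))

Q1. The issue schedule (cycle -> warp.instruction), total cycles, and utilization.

cycle 0: W0.I0
cycle 1: W0.I1
cycle 2: W0.I2
cycle 3: W1.I0
cycle 4: W1.I1
cycle 5: idle
cycle 6: idle
cycle 7: idle
cycle 8: W1.I2
cycle 9: W1.I3

Answer: 10 cycles, utilization 7/10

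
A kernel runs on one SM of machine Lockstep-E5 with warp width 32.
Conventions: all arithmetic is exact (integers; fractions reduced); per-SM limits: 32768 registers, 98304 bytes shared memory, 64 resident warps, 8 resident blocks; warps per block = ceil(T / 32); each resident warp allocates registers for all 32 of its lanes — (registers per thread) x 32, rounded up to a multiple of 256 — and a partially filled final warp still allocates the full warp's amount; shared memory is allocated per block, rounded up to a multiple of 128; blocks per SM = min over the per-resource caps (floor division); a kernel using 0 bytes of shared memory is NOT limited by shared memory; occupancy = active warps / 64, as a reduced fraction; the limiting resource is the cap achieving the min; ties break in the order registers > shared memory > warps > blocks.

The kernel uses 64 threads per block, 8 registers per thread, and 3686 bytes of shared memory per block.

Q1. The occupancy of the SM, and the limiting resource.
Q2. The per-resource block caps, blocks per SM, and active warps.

Answer: occupancy 1/4, limited by blocks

registers: 64 blocks
shared memory: 26 blocks
warps: 32 blocks
blocks: 8 blocks

Answer: 8 blocks, 16 active warps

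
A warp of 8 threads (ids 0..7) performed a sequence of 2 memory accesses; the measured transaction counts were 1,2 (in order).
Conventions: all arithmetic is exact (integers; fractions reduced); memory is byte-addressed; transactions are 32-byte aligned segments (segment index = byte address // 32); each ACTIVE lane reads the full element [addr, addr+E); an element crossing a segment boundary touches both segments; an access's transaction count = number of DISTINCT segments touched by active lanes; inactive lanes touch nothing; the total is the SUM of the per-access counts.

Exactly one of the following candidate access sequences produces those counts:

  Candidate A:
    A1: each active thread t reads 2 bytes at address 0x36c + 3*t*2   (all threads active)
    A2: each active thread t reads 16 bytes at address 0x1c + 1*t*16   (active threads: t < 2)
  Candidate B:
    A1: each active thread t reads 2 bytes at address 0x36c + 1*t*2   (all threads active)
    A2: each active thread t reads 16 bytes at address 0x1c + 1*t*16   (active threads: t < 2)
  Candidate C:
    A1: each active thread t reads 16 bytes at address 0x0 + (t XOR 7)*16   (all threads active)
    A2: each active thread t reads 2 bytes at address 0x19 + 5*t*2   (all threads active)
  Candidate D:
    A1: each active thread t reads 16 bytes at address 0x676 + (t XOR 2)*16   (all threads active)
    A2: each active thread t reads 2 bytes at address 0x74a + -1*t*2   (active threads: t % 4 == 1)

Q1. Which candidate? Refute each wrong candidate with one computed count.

A: A1 gives 2 transactions, not 1
C: A1 gives 4 transactions, not 1
D: A1 gives 5 transactions, not 1
B: all counts match (1,2)

Answer: B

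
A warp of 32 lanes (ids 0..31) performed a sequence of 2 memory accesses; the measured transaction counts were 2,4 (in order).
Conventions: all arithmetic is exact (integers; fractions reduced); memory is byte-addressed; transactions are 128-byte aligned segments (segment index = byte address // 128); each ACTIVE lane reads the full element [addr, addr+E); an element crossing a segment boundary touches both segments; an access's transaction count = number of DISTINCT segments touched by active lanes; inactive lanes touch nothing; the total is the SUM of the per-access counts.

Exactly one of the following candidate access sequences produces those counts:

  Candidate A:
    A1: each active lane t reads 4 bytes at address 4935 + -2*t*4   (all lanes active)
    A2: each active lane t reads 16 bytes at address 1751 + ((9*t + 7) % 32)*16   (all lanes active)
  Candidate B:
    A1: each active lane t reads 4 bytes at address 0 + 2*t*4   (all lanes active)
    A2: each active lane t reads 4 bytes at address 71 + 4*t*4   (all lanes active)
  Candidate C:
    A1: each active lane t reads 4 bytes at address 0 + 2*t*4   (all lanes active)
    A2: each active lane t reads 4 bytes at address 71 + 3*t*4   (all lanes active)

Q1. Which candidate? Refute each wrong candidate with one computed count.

A: A1 gives 3 transactions, not 2
B: A2 gives 5 transactions, not 4
C: all counts match (2,4)

Answer: C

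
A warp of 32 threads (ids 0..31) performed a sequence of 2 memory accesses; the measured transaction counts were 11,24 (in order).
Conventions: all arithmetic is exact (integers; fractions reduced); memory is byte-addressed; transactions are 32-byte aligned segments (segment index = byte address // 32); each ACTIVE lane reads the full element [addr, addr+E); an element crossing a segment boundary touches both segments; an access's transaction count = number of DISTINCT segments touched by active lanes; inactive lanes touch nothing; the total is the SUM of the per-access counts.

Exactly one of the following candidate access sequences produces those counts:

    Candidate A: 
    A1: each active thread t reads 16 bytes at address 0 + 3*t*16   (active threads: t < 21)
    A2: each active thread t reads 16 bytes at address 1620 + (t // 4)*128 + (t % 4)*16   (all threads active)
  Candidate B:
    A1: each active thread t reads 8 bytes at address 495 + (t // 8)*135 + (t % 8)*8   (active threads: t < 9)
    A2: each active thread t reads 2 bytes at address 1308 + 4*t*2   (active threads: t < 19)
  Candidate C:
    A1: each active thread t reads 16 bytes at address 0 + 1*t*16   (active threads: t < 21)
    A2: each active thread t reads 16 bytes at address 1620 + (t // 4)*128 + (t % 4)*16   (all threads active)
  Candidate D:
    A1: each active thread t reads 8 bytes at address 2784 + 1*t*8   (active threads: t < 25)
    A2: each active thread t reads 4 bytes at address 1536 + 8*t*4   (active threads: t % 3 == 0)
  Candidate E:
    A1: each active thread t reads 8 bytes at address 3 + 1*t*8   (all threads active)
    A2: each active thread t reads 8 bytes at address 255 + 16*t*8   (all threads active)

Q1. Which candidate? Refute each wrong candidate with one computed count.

A: A1 gives 21 transactions, not 11
B: A1 gives 4 transactions, not 11
D: A1 gives 7 transactions, not 11
E: A1 gives 9 transactions, not 11
C: all counts match (11,24)

Answer: C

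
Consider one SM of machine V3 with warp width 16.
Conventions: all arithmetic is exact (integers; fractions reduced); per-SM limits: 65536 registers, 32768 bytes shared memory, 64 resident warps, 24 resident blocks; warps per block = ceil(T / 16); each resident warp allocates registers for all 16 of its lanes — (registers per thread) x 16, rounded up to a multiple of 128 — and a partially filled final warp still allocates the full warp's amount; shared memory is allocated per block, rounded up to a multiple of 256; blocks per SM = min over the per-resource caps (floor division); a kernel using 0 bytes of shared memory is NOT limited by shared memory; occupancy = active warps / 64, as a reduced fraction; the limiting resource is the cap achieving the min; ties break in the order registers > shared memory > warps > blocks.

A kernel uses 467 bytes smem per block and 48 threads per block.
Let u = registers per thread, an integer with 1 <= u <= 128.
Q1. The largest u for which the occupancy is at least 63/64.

Answer: u = 64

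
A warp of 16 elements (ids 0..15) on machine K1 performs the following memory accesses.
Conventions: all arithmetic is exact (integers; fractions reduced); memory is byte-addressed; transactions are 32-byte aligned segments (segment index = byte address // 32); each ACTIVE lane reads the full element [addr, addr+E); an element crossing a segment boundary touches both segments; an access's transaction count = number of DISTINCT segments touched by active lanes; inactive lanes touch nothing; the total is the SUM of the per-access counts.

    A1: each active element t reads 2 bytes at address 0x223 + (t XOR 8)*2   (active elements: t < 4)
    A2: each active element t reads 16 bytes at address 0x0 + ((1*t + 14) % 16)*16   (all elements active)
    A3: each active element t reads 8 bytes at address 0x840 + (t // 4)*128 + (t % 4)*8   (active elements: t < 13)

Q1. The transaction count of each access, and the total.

A1: 1 transaction
A2: 8 transactions
A3: 4 transactions

Answer: 1,8,4; total 13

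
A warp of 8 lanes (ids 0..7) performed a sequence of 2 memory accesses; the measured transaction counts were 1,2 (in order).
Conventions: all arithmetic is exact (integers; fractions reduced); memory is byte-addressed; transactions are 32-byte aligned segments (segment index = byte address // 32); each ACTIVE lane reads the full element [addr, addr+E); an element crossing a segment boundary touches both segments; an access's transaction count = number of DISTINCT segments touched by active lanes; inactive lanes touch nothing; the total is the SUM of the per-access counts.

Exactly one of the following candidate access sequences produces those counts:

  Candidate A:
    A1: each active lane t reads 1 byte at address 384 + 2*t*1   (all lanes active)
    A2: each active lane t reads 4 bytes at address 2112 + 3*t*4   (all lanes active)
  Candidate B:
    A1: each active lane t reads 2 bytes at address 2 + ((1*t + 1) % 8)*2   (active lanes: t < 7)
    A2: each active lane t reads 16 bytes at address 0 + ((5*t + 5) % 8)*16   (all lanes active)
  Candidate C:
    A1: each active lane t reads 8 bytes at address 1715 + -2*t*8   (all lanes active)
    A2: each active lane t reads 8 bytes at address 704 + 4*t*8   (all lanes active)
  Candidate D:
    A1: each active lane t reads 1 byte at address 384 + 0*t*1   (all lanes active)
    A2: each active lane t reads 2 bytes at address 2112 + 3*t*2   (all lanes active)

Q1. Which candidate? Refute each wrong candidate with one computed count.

A: A2 gives 3 transactions, not 2
B: A2 gives 4 transactions, not 2
C: A1 gives 4 transactions, not 1
D: all counts match (1,2)

Answer: D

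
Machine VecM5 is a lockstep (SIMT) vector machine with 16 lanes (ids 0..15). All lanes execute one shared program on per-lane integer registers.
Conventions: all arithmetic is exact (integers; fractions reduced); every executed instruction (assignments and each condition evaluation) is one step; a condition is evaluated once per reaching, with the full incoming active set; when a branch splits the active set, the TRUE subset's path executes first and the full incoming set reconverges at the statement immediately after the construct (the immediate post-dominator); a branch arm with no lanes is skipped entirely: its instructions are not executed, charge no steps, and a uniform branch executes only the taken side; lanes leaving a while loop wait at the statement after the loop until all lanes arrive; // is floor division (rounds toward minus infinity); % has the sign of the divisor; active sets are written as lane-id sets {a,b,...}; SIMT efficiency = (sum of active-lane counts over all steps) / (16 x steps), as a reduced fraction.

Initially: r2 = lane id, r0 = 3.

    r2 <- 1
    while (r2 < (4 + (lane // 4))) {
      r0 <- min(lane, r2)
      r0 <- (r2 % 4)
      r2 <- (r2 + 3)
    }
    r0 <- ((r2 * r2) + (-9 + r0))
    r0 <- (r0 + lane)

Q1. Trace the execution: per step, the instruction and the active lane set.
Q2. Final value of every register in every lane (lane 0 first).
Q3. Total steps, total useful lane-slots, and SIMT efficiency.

step 0: r2 <- 1                      {0,1,2,3,4,5,6,7,8,9,10,11,12,13,14,15}
step 1: eval (r2 < (4 + (lane // 4))) {0,1,2,3,4,5,6,7,8,9,10,11,12,13,14,15}
step 2: r0 <- min(lane, r2)          {0,1,2,3,4,5,6,7,8,9,10,11,12,13,14,15}
step 3: r0 <- (r2 % 4)               {0,1,2,3,4,5,6,7,8,9,10,11,12,13,14,15}
step 4: r2 <- (r2 + 3)               {0,1,2,3,4,5,6,7,8,9,10,11,12,13,14,15}
step 5: eval (r2 < (4 + (lane // 4))) {0,1,2,3,4,5,6,7,8,9,10,11,12,13,14,15}
step 6: r0 <- min(lane, r2)          {4,5,6,7,8,9,10,11,12,13,14,15}
step 7: r0 <- (r2 % 4)               {4,5,6,7,8,9,10,11,12,13,14,15}
step 8: r2 <- (r2 + 3)               {4,5,6,7,8,9,10,11,12,13,14,15}
step 9: eval (r2 < (4 + (lane // 4))) {4,5,6,7,8,9,10,11,12,13,14,15}
step 10: r0 <- ((r2 * r2) + (-9 + r0)) {0,1,2,3,4,5,6,7,8,9,10,11,12,13,14,15}
step 11: r0 <- (r0 + lane)            {0,1,2,3,4,5,6,7,8,9,10,11,12,13,14,15}

Answer: 12 steps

r2: 4,4,4,4,7,7,7,7,7,7,7,7,7,7,7,7
r0: 8,9,10,11,44,45,46,47,48,49,50,51,52,53,54,55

steps = 12; useful = 176; efficiency = 176/192 = 11/12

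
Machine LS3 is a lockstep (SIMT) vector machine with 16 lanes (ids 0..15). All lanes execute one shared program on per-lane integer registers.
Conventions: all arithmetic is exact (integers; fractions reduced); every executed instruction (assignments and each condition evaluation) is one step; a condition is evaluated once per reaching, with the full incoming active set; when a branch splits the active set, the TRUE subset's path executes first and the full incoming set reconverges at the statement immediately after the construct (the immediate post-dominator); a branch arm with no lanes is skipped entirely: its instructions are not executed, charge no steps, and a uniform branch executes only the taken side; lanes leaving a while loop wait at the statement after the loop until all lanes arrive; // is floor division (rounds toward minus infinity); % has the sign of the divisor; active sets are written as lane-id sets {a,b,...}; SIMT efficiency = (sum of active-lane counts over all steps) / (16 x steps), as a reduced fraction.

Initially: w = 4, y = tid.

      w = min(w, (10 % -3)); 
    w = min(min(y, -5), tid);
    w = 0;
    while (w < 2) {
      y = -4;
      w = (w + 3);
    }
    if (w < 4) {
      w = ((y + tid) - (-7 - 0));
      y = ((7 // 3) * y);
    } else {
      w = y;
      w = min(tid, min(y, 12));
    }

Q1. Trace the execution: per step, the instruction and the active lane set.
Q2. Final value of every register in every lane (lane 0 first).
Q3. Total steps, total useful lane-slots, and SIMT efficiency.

step 0: w <- min(w, (10 % -3))       {0,1,2,3,4,5,6,7,8,9,10,11,12,13,14,15}
step 1: w <- min(min(y, -5), tid)    {0,1,2,3,4,5,6,7,8,9,10,11,12,13,14,15}
step 2: w <- 0                       {0,1,2,3,4,5,6,7,8,9,10,11,12,13,14,15}
step 3: eval (w < 2)                 {0,1,2,3,4,5,6,7,8,9,10,11,12,13,14,15}
step 4: y <- -4                      {0,1,2,3,4,5,6,7,8,9,10,11,12,13,14,15}
step 5: w <- (w + 3)                 {0,1,2,3,4,5,6,7,8,9,10,11,12,13,14,15}
step 6: eval (w < 2)                 {0,1,2,3,4,5,6,7,8,9,10,11,12,13,14,15}
step 7: eval (w < 4)                 {0,1,2,3,4,5,6,7,8,9,10,11,12,13,14,15}
step 8: w <- ((y + tid) - (-7 - 0))  {0,1,2,3,4,5,6,7,8,9,10,11,12,13,14,15}
step 9: y <- ((7 // 3) * y)          {0,1,2,3,4,5,6,7,8,9,10,11,12,13,14,15}

Answer: 10 steps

w: 3,4,5,6,7,8,9,10,11,12,13,14,15,16,17,18
y: -8,-8,-8,-8,-8,-8,-8,-8,-8,-8,-8,-8,-8,-8,-8,-8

steps = 10; useful = 160; efficiency = 160/160 = 1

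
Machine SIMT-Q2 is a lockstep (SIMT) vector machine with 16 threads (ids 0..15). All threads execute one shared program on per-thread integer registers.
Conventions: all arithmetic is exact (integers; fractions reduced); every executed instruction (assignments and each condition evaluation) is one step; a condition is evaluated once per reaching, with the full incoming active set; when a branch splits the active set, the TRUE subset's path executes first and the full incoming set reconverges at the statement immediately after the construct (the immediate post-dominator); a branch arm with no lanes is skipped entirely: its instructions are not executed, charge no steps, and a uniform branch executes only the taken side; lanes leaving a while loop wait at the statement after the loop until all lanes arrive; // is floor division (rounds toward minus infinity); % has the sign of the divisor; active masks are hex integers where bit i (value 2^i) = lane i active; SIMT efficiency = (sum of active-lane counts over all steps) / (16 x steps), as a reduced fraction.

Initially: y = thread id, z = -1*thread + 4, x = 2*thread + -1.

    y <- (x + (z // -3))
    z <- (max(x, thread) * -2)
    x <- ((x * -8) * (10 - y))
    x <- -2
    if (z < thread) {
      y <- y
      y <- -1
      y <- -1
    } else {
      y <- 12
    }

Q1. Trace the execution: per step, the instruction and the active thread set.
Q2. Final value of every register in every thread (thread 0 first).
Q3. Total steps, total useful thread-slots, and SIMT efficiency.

step 0: y <- (x + (z // -3))         0xffff
step 1: z <- (max(x, thread) * -2)   0xffff
step 2: x <- ((x * -8) * (10 - y))   0xffff
step 3: x <- -2                      0xffff
step 4: eval (z < thread)            0xffff
step 5: y <- y                       0xfffe
step 6: y <- -1                      0xfffe
step 7: y <- -1                      0xfffe
step 8: y <- 12                      0x0001

Answer: 9 steps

y: 12,-1,-1,-1,-1,-1,-1,-1,-1,-1,-1,-1,-1,-1,-1,-1
z: 0,-2,-6,-10,-14,-18,-22,-26,-30,-34,-38,-42,-46,-50,-54,-58
x: -2,-2,-2,-2,-2,-2,-2,-2,-2,-2,-2,-2,-2,-2,-2,-2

steps = 9; useful = 126; efficiency = 126/144 = 7/8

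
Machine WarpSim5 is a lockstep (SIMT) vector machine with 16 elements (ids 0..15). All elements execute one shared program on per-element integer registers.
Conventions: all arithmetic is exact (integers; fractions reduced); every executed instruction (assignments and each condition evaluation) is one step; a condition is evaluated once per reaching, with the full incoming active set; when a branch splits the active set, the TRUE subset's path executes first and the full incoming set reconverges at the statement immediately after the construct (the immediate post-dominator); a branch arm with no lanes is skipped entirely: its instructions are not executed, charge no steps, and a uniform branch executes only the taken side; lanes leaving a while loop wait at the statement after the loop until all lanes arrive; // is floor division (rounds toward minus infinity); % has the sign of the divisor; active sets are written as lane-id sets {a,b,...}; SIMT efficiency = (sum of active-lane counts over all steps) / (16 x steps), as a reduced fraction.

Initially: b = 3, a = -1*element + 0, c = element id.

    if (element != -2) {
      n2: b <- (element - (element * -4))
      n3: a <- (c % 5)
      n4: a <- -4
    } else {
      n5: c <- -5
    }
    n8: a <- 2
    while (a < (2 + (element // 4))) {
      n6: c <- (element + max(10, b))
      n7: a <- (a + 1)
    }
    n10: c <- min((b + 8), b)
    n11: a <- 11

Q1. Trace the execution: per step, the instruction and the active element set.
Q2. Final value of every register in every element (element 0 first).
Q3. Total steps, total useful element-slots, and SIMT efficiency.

step 0: eval (element != -2)         {0,1,2,3,4,5,6,7,8,9,10,11,12,13,14,15}
step 1: b <- (element - (element * -4)) {0,1,2,3,4,5,6,7,8,9,10,11,12,13,14,15}
step 2: a <- (c % 5)                 {0,1,2,3,4,5,6,7,8,9,10,11,12,13,14,15}
step 3: a <- -4                      {0,1,2,3,4,5,6,7,8,9,10,11,12,13,14,15}
step 4: a <- 2                       {0,1,2,3,4,5,6,7,8,9,10,11,12,13,14,15}
step 5: eval (a < (2 + (element // 4))) {0,1,2,3,4,5,6,7,8,9,10,11,12,13,14,15}
step 6: c <- (element + max(10, b))  {4,5,6,7,8,9,10,11,12,13,14,15}
step 7: a <- (a + 1)                 {4,5,6,7,8,9,10,11,12,13,14,15}
step 8: eval (a < (2 + (element // 4))) {4,5,6,7,8,9,10,11,12,13,14,15}
step 9: c <- (element + max(10, b))  {8,9,10,11,12,13,14,15}
step 10: a <- (a + 1)                 {8,9,10,11,12,13,14,15}
step 11: eval (a < (2 + (element // 4))) {8,9,10,11,12,13,14,15}
step 12: c <- (element + max(10, b))  {12,13,14,15}
step 13: a <- (a + 1)                 {12,13,14,15}
step 14: eval (a < (2 + (element // 4))) {12,13,14,15}
step 15: c <- min((b + 8), b)         {0,1,2,3,4,5,6,7,8,9,10,11,12,13,14,15}
step 16: a <- 11                      {0,1,2,3,4,5,6,7,8,9,10,11,12,13,14,15}

Answer: 17 steps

b: 0,5,10,15,20,25,30,35,40,45,50,55,60,65,70,75
a: 11,11,11,11,11,11,11,11,11,11,11,11,11,11,11,11
c: 0,5,10,15,20,25,30,35,40,45,50,55,60,65,70,75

steps = 17; useful = 200; efficiency = 200/272 = 25/34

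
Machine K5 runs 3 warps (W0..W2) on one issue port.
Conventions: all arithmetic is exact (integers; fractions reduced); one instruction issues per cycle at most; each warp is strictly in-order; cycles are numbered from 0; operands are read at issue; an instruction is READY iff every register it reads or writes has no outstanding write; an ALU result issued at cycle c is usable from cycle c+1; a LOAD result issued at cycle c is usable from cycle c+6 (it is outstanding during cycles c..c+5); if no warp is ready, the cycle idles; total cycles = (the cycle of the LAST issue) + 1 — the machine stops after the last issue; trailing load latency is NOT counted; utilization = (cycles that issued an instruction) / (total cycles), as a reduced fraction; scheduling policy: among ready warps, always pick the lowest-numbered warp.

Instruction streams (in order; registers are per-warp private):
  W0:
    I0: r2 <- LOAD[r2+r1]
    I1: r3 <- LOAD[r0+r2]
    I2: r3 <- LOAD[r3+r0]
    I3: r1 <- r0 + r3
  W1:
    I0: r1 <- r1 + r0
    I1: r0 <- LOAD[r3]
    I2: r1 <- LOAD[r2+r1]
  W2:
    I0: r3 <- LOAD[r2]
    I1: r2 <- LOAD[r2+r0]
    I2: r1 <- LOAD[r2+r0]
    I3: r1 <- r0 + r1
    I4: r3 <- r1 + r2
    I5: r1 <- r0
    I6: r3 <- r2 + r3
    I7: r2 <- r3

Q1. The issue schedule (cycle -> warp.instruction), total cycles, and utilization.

cycle 0: W0.I0
cycle 1: W1.I0
cycle 2: W1.I1
cycle 3: W1.I2
cycle 4: W2.I0
cycle 5: W2.I1
cycle 6: W0.I1
cycle 7: idle
cycle 8: idle
cycle 9: idle
cycle 10: idle
cycle 11: W2.I2
cycle 12: W0.I2
cycle 13: idle
cycle 14: idle
cycle 15: idle
cycle 16: idle
cycle 17: W2.I3
cycle 18: W0.I3
cycle 19: W2.I4
cycle 20: W2.I5
cycle 21: W2.I6
cycle 22: W2.I7

Answer: 23 cycles, utilization 15/23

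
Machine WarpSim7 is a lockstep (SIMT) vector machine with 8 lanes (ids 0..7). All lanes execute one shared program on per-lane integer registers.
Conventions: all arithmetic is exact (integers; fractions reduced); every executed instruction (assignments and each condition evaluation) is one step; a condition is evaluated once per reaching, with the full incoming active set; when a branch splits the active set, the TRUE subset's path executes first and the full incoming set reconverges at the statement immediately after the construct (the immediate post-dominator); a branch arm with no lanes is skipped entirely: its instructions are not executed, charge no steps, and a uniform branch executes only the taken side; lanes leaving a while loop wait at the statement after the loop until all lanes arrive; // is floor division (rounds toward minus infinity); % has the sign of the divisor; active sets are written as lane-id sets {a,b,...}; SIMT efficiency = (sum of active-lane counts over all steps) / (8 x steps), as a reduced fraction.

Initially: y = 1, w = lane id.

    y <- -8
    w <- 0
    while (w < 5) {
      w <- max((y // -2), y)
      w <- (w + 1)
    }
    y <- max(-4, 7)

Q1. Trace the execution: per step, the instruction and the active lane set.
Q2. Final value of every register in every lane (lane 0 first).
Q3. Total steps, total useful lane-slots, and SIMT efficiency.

step 0: y <- -8                      {0,1,2,3,4,5,6,7}
step 1: w <- 0                       {0,1,2,3,4,5,6,7}
step 2: eval (w < 5)                 {0,1,2,3,4,5,6,7}
step 3: w <- max((y // -2), y)       {0,1,2,3,4,5,6,7}
step 4: w <- (w + 1)                 {0,1,2,3,4,5,6,7}
step 5: eval (w < 5)                 {0,1,2,3,4,5,6,7}
step 6: y <- max(-4, 7)              {0,1,2,3,4,5,6,7}

Answer: 7 steps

y: 7,7,7,7,7,7,7,7
w: 5,5,5,5,5,5,5,5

steps = 7; useful = 56; efficiency = 56/56 = 1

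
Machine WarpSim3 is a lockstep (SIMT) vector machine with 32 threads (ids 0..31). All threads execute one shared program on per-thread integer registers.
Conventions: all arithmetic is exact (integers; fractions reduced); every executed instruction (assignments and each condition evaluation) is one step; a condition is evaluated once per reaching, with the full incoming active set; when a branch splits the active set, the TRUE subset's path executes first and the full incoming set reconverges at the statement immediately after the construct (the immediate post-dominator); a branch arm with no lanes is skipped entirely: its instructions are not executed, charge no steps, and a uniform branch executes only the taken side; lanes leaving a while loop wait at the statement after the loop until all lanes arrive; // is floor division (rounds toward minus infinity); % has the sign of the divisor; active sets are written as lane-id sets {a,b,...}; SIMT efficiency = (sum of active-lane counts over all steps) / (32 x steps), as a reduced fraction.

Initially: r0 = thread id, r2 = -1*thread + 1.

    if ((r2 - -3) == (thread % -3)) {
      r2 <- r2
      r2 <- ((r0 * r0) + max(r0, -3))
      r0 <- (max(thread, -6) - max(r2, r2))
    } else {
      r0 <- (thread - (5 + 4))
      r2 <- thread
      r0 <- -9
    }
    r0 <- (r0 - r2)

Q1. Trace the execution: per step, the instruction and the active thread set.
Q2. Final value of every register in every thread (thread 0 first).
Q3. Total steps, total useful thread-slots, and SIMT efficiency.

step 0: eval ((r2 - -3) == (thread % -3)) {0,1,2,3,4,5,6,7,8,9,10,11,12,13,14,15,16,17,18,19,20,21,22,23,24,25,26,27,28,29,30,31}
step 1: r2 <- r2                     {5}
step 2: r2 <- ((r0 * r0) + max(r0, -3)) {5}
step 3: r0 <- (max(thread, -6) - max(r2, r2)) {5}
step 4: r0 <- (thread - (5 + 4))     {0,1,2,3,4,6,7,8,9,10,11,12,13,14,15,16,17,18,19,20,21,22,23,24,25,26,27,28,29,30,31}
step 5: r2 <- thread                 {0,1,2,3,4,6,7,8,9,10,11,12,13,14,15,16,17,18,19,20,21,22,23,24,25,26,27,28,29,30,31}
step 6: r0 <- -9                     {0,1,2,3,4,6,7,8,9,10,11,12,13,14,15,16,17,18,19,20,21,22,23,24,25,26,27,28,29,30,31}
step 7: r0 <- (r0 - r2)              {0,1,2,3,4,5,6,7,8,9,10,11,12,13,14,15,16,17,18,19,20,21,22,23,24,25,26,27,28,29,30,31}

Answer: 8 steps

r0: -9,-10,-11,-12,-13,-55,-15,-16,-17,-18,-19,-20,-21,-22,-23,-24,-25,-26,-27,-28,-29,-30,-31,-32,-33,-34,-35,-36,-37,-38,-39,-40
r2: 0,1,2,3,4,30,6,7,8,9,10,11,12,13,14,15,16,17,18,19,20,21,22,23,24,25,26,27,28,29,30,31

steps = 8; useful = 160; efficiency = 160/256 = 5/8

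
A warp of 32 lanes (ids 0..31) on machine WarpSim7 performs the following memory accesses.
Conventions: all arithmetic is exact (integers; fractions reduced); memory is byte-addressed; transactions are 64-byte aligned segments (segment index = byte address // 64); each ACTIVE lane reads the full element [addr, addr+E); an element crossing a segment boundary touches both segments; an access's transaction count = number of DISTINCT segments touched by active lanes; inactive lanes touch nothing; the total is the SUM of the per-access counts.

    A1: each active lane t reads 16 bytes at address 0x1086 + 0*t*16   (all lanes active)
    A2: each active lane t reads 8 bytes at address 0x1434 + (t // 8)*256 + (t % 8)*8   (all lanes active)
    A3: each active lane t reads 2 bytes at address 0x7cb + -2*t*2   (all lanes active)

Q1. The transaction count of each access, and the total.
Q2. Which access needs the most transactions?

A1: 1 transaction
A2: 8 transactions
A3: 3 transactions

Answer: 1,8,3; total 12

Answer: A2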